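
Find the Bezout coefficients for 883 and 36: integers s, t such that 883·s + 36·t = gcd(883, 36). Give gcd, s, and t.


Euclidean algorithm on (883, 36) — divide until remainder is 0:
  883 = 24 · 36 + 19
  36 = 1 · 19 + 17
  19 = 1 · 17 + 2
  17 = 8 · 2 + 1
  2 = 2 · 1 + 0
gcd(883, 36) = 1.
Track Bezout coefficients alongside the remainders: start with r₀ = 883 = a·1 + b·0 (s = 1, t = 0) and r₁ = 36 = a·0 + b·1 (s = 0, t = 1); each new remainder r_{k+1} = r_{k-1} − q_k·r_k inherits s_{k+1} = s_{k-1} − q_k·s_k, t_{k+1} = t_{k-1} − q_k·t_k, so r_k = a·s_k + b·t_k at every step:
  q = 24: r = 19, s = 1 − 24·0 = 1, t = 0 − 24·1 = -24  (check: 883·1 + 36·(-24) = 19)
  q = 1: r = 17, s = 0 − 1·1 = -1, t = 1 − 1·(-24) = 25  (check: 883·(-1) + 36·25 = 17)
  q = 1: r = 2, s = 1 − 1·(-1) = 2, t = -24 − 1·25 = -49  (check: 883·2 + 36·(-49) = 2)
  q = 8: r = 1, s = -1 − 8·2 = -17, t = 25 − 8·(-49) = 417  (check: 883·(-17) + 36·417 = 1)
The row with r = 1 (the gcd) gives the Bezout coefficients s = -17, t = 417.
Result: 883 · (-17) + 36 · (417) = 1.

gcd(883, 36) = 1; s = -17, t = 417 (check: 883·(-17) + 36·417 = 1).


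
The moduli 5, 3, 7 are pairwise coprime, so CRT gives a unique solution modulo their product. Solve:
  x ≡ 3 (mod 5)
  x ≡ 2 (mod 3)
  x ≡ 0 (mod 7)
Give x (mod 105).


Moduli 5, 3, 7 are pairwise coprime; by CRT there is a unique solution modulo M = 5 · 3 · 7 = 105.
Solve pairwise, accumulating the modulus:
  Start with x ≡ 3 (mod 5).
  Combine with x ≡ 2 (mod 3): since gcd(5, 3) = 1, we get a unique residue mod 15.
    Write x = 3 + 5·t and substitute into x ≡ 2 (mod 3): 5·t ≡ 2 − 3 = -1 (mod 3).
    Reduce coefficients mod 3: 2·t ≡ 2 (mod 3).
    The inverse of 2 mod 3 is 2 (since 2·2 = 4 = 1·3 + 1), so t ≡ 2·2 = 4 ≡ 1 (mod 3).
    Then x = 3 + 5·1 = 8, valid modulo lcm(5, 3) = 15: x ≡ 8 (mod 15).
  Combine with x ≡ 0 (mod 7): since gcd(15, 7) = 1, we get a unique residue mod 105.
    Write x = 8 + 15·t and substitute into x ≡ 0 (mod 7): 15·t ≡ 0 − 8 = -8 (mod 7).
    Reduce coefficients mod 7: 1·t ≡ 6 (mod 7).
    So t ≡ 6 (mod 7).
    Then x = 8 + 15·6 = 98, valid modulo lcm(15, 7) = 105: x ≡ 98 (mod 105).
Verify: 98 mod 5 = 3 ✓, 98 mod 3 = 2 ✓, 98 mod 7 = 0 ✓.

x ≡ 98 (mod 105).


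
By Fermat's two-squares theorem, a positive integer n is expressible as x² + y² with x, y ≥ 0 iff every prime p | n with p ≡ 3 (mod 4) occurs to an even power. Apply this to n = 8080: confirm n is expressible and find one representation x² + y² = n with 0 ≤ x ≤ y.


Step 1: Factor n = 8080 = 2^4 · 5 · 101.
Step 2: Check the mod-4 condition on each prime factor: 2 = 2 (special); 5 ≡ 1 (mod 4), exponent 1; 101 ≡ 1 (mod 4), exponent 1.
All primes ≡ 3 (mod 4) appear to even exponent (or don't appear), so by the two-squares theorem n IS expressible as a sum of two squares.
Step 3: Build a representation. Group n = k² · m with k = 4 and m = 5 · 101 = 505 (a product of primes ≡ 1 (mod 4)); a representation of m scales to one of n via (k·x)² + (k·y)² = k²(x² + y²). Each prime p ≡ 1 (mod 4) is itself a sum of two squares; find a² by testing p − a² for a perfect square:
  5: 5 − 1² = 4 = 2² ⇒ 5 = 1² + 2².
  101: 101 − 1² = 100 = 10² ⇒ 101 = 1² + 10².
  Combine using the Brahmagupta–Fibonacci identity (a² + b²)(c² + d²) = (ac − bd)² + (ad + bc)² = (ac + bd)² + (ad − bc)²:
  5 · 101 = 505: from (1² + 2²)(1² + 10²), take (1·1 − 2·10, 1·10 + 2·1) = (1 − 20, 10 + 2) = (-19, 12); dropping signs (only squares matter) gives (19, 12); check 19² + 12² = 361 + 144 = 505 ✓.
  Scale by k = 4: (4·19, 4·12) = (76, 48).
Step 4: Order so x ≤ y and verify: 48² + 76² = 2304 + 5776 = 8080 = n. ✓

n = 8080 = 48² + 76² (one valid representation with x ≤ y).


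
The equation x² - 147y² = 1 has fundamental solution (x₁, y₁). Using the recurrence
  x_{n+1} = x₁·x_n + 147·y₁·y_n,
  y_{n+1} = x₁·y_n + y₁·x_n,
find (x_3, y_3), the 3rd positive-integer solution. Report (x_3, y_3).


Step 1: Find the fundamental solution (x₁, y₁) of x² - 147y² = 1.
  Expand √147 as a continued fraction. a₀ = ⌊√147⌋ = 12; iterate m_{k+1} = d_k·a_k − m_k, d_{k+1} = (147 − m_{k+1}²)/d_k, a_{k+1} = ⌊(a₀ + m_{k+1})/d_{k+1}⌋ (starting m₀ = 0, d₀ = 1), with convergents p_k = a_k·p_{k-1} + p_{k-2}, q_k = a_k·q_{k-1} + q_{k-2} (p₋₁ = 1, q₋₁ = 0):
  k = 0: a₀ = 12; p₀/q₀ = 12/1; p₀² − 147·q₀² = 144 − 147 = -3.
  k = 1: m = 12, d = 3, a = ⌊(12 + 12)/3⌋ = 8; p/q = (8·12 + 1)/(8·1 + 0) = 97/8; p² − 147·q² = 9409 − 9408 = 1.
  The first convergent with p² − 147·q² = 1 gives the fundamental solution (x₁, y₁) = (97, 8).
Step 2: Apply the recurrence (x_{n+1}, y_{n+1}) = (x₁x_n + 147y₁y_n, x₁y_n + y₁x_n) repeatedly.
  From (x_1, y_1) = (97, 8): x_2 = 97·97 + 147·8·8 = 18817; y_2 = 97·8 + 8·97 = 1552.
  From (x_2, y_2) = (18817, 1552): x_3 = 97·18817 + 147·8·1552 = 3650401; y_3 = 97·1552 + 8·18817 = 301080.
Step 3: Verify x_3² - 147·y_3² = 13325427460801 - 13325427460800 = 1 (should be 1). ✓

(x_1, y_1) = (97, 8); (x_3, y_3) = (3650401, 301080).


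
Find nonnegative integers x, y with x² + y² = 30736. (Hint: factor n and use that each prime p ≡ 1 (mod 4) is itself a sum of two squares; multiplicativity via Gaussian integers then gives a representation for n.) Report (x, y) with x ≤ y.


Step 1: Factor n = 30736 = 2^4 · 17 · 113.
Step 2: Check the mod-4 condition on each prime factor: 2 = 2 (special); 17 ≡ 1 (mod 4), exponent 1; 113 ≡ 1 (mod 4), exponent 1.
All primes ≡ 3 (mod 4) appear to even exponent (or don't appear), so by the two-squares theorem n IS expressible as a sum of two squares.
Step 3: Build a representation. Group n = k² · m with k = 4 and m = 17 · 113 = 1921 (a product of primes ≡ 1 (mod 4)); a representation of m scales to one of n via (k·x)² + (k·y)² = k²(x² + y²). Each prime p ≡ 1 (mod 4) is itself a sum of two squares; find a² by testing p − a² for a perfect square:
  17: 17 − 1² = 16 = 4² ⇒ 17 = 1² + 4².
  113: 113 − 1² = 112, 113 − 2² = 109, 113 − 3² = 104, 113 − 4² = 97, 113 − 5² = 88, 113 − 6² = 77, 113 − 7² = 64 = 8² ⇒ 113 = 7² + 8².
  Combine using the Brahmagupta–Fibonacci identity (a² + b²)(c² + d²) = (ac − bd)² + (ad + bc)² = (ac + bd)² + (ad − bc)²:
  17 · 113 = 1921: from (1² + 4²)(7² + 8²), take (1·7 − 4·8, 1·8 + 4·7) = (7 − 32, 8 + 28) = (-25, 36); dropping signs (only squares matter) gives (25, 36); check 25² + 36² = 625 + 1296 = 1921 ✓.
  Scale by k = 4: (4·25, 4·36) = (100, 144).
Step 4: Order so x ≤ y and verify: 100² + 144² = 10000 + 20736 = 30736 = n. ✓

n = 30736 = 100² + 144² (one valid representation with x ≤ y).


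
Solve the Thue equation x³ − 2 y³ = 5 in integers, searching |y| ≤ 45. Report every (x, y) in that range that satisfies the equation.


The equation is x³ - 2y³ = 5. For fixed y, x³ = 2·y³ + 5, so a solution requires the RHS to be a perfect cube.
Strategy: iterate y from -45 to 45, compute RHS = 2·y³ + 5, and check whether it is a (positive or negative) perfect cube.
Check small values of y:
  y = 0: RHS = 5 is not a perfect cube.
  y = 1: RHS = 7 is not a perfect cube.
  y = -1: RHS = 3 is not a perfect cube.
  y = 2: RHS = 21 is not a perfect cube.
  y = -2: RHS = -11 is not a perfect cube.
  y = 3: RHS = 59 is not a perfect cube.
  y = -3: RHS = -49 is not a perfect cube.
Continuing the search up to |y| = 45 finds no solutions either.
No (x, y) in the scanned range satisfies the equation.

No integer solutions with |y| ≤ 45.


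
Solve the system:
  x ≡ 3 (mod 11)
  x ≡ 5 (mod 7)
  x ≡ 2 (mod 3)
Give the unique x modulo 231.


Moduli 11, 7, 3 are pairwise coprime; by CRT there is a unique solution modulo M = 11 · 7 · 3 = 231.
Solve pairwise, accumulating the modulus:
  Start with x ≡ 3 (mod 11).
  Combine with x ≡ 5 (mod 7): since gcd(11, 7) = 1, we get a unique residue mod 77.
    Write x = 3 + 11·t and substitute into x ≡ 5 (mod 7): 11·t ≡ 5 − 3 = 2 (mod 7).
    Reduce coefficients mod 7: 4·t ≡ 2 (mod 7).
    The inverse of 4 mod 7 is 2 (since 4·2 = 8 = 1·7 + 1), so t ≡ 2·2 = 4 ≡ 4 (mod 7).
    Then x = 3 + 11·4 = 47, valid modulo lcm(11, 7) = 77: x ≡ 47 (mod 77).
  Combine with x ≡ 2 (mod 3): since gcd(77, 3) = 1, we get a unique residue mod 231.
    Write x = 47 + 77·t and substitute into x ≡ 2 (mod 3): 77·t ≡ 2 − 47 = -45 (mod 3).
    Reduce coefficients mod 3: 2·t ≡ 0 (mod 3).
    The inverse of 2 mod 3 is 2 (since 2·2 = 4 = 1·3 + 1), so t ≡ 2·0 = 0 ≡ 0 (mod 3).
    Then x = 47 + 77·0 = 47, valid modulo lcm(77, 3) = 231: x ≡ 47 (mod 231).
Verify: 47 mod 11 = 3 ✓, 47 mod 7 = 5 ✓, 47 mod 3 = 2 ✓.

x ≡ 47 (mod 231).


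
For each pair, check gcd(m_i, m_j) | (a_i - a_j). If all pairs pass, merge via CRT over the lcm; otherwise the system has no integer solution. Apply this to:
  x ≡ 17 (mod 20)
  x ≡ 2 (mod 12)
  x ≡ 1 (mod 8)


Moduli 20, 12, 8 are not pairwise coprime, so CRT works modulo lcm(m_i) when all pairwise compatibility conditions hold.
Pairwise compatibility: gcd(m_i, m_j) must divide a_i - a_j for every pair.
Merge one congruence at a time:
  Start: x ≡ 17 (mod 20).
  Combine with x ≡ 2 (mod 12): gcd(20, 12) = 4, and 2 - 17 = -15 is NOT divisible by 4.
    ⇒ system is inconsistent (no integer solution).

No solution (the system is inconsistent).


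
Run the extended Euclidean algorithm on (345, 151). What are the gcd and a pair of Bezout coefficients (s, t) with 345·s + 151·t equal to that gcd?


Euclidean algorithm on (345, 151) — divide until remainder is 0:
  345 = 2 · 151 + 43
  151 = 3 · 43 + 22
  43 = 1 · 22 + 21
  22 = 1 · 21 + 1
  21 = 21 · 1 + 0
gcd(345, 151) = 1.
Track Bezout coefficients alongside the remainders: start with r₀ = 345 = a·1 + b·0 (s = 1, t = 0) and r₁ = 151 = a·0 + b·1 (s = 0, t = 1); each new remainder r_{k+1} = r_{k-1} − q_k·r_k inherits s_{k+1} = s_{k-1} − q_k·s_k, t_{k+1} = t_{k-1} − q_k·t_k, so r_k = a·s_k + b·t_k at every step:
  q = 2: r = 43, s = 1 − 2·0 = 1, t = 0 − 2·1 = -2  (check: 345·1 + 151·(-2) = 43)
  q = 3: r = 22, s = 0 − 3·1 = -3, t = 1 − 3·(-2) = 7  (check: 345·(-3) + 151·7 = 22)
  q = 1: r = 21, s = 1 − 1·(-3) = 4, t = -2 − 1·7 = -9  (check: 345·4 + 151·(-9) = 21)
  q = 1: r = 1, s = -3 − 1·4 = -7, t = 7 − 1·(-9) = 16  (check: 345·(-7) + 151·16 = 1)
The row with r = 1 (the gcd) gives the Bezout coefficients s = -7, t = 16.
Result: 345 · (-7) + 151 · (16) = 1.

gcd(345, 151) = 1; s = -7, t = 16 (check: 345·(-7) + 151·16 = 1).


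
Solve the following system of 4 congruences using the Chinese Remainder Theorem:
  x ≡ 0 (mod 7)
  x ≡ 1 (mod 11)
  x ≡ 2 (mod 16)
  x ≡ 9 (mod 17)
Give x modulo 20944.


Product of moduli M = 7 · 11 · 16 · 17 = 20944.
Merge one congruence at a time:
  Start: x ≡ 0 (mod 7).
  Combine with x ≡ 1 (mod 11); new modulus lcm = 77.
    Write x = 0 + 7·t and substitute into x ≡ 1 (mod 11): 7·t ≡ 1 − 0 = 1 (mod 11).
    The inverse of 7 mod 11 is 8 (since 7·8 = 56 = 5·11 + 1), so t ≡ 8·1 = 8 ≡ 8 (mod 11).
    Then x = 0 + 7·8 = 56, valid modulo lcm(7, 11) = 77: x ≡ 56 (mod 77).
  Combine with x ≡ 2 (mod 16); new modulus lcm = 1232.
    Write x = 56 + 77·t and substitute into x ≡ 2 (mod 16): 77·t ≡ 2 − 56 = -54 (mod 16).
    Reduce coefficients mod 16: 13·t ≡ 10 (mod 16).
    The inverse of 13 mod 16 is 5 (since 13·5 = 65 = 4·16 + 1), so t ≡ 5·10 = 50 ≡ 2 (mod 16).
    Then x = 56 + 77·2 = 210, valid modulo lcm(77, 16) = 1232: x ≡ 210 (mod 1232).
  Combine with x ≡ 9 (mod 17); new modulus lcm = 20944.
    Write x = 210 + 1232·t and substitute into x ≡ 9 (mod 17): 1232·t ≡ 9 − 210 = -201 (mod 17).
    Reduce coefficients mod 17: 8·t ≡ 3 (mod 17).
    The inverse of 8 mod 17 is 15 (since 8·15 = 120 = 7·17 + 1), so t ≡ 15·3 = 45 ≡ 11 (mod 17).
    Then x = 210 + 1232·11 = 13762, valid modulo lcm(1232, 17) = 20944: x ≡ 13762 (mod 20944).
Verify against each original: 13762 mod 7 = 0, 13762 mod 11 = 1, 13762 mod 16 = 2, 13762 mod 17 = 9.

x ≡ 13762 (mod 20944).


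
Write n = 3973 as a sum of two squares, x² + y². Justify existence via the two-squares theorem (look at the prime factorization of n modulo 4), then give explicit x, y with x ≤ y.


Step 1: Factor n = 3973 = 29 · 137.
Step 2: Check the mod-4 condition on each prime factor: 29 ≡ 1 (mod 4), exponent 1; 137 ≡ 1 (mod 4), exponent 1.
All primes ≡ 3 (mod 4) appear to even exponent (or don't appear), so by the two-squares theorem n IS expressible as a sum of two squares.
Step 3: Build a representation. Here n = 29 · 137 is a product of primes ≡ 1 (mod 4). Each prime p ≡ 1 (mod 4) is itself a sum of two squares; find a² by testing p − a² for a perfect square:
  29: 29 − 1² = 28, 29 − 2² = 25 = 5² ⇒ 29 = 2² + 5².
  137: 137 − 1² = 136, 137 − 2² = 133, 137 − 3² = 128, 137 − 4² = 121 = 11² ⇒ 137 = 4² + 11².
  Combine using the Brahmagupta–Fibonacci identity (a² + b²)(c² + d²) = (ac − bd)² + (ad + bc)² = (ac + bd)² + (ad − bc)²:
  29 · 137 = 3973: from (2² + 5²)(4² + 11²), take (2·4 − 5·11, 2·11 + 5·4) = (8 − 55, 22 + 20) = (-47, 42); dropping signs (only squares matter) gives (47, 42); check 47² + 42² = 2209 + 1764 = 3973 ✓.
Step 4: Order so x ≤ y and verify: 42² + 47² = 1764 + 2209 = 3973 = n. ✓

n = 3973 = 42² + 47² (one valid representation with x ≤ y).


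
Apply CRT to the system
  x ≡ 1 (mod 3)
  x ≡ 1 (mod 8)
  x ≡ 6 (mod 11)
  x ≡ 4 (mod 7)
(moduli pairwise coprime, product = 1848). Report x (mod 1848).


Product of moduli M = 3 · 8 · 11 · 7 = 1848.
Merge one congruence at a time:
  Start: x ≡ 1 (mod 3).
  Combine with x ≡ 1 (mod 8); new modulus lcm = 24.
    Write x = 1 + 3·t and substitute into x ≡ 1 (mod 8): 3·t ≡ 1 − 1 = 0 (mod 8).
    The inverse of 3 mod 8 is 3 (since 3·3 = 9 = 1·8 + 1), so t ≡ 3·0 = 0 ≡ 0 (mod 8).
    Then x = 1 + 3·0 = 1, valid modulo lcm(3, 8) = 24: x ≡ 1 (mod 24).
  Combine with x ≡ 6 (mod 11); new modulus lcm = 264.
    Write x = 1 + 24·t and substitute into x ≡ 6 (mod 11): 24·t ≡ 6 − 1 = 5 (mod 11).
    Reduce coefficients mod 11: 2·t ≡ 5 (mod 11).
    The inverse of 2 mod 11 is 6 (since 2·6 = 12 = 1·11 + 1), so t ≡ 6·5 = 30 ≡ 8 (mod 11).
    Then x = 1 + 24·8 = 193, valid modulo lcm(24, 11) = 264: x ≡ 193 (mod 264).
  Combine with x ≡ 4 (mod 7); new modulus lcm = 1848.
    Write x = 193 + 264·t and substitute into x ≡ 4 (mod 7): 264·t ≡ 4 − 193 = -189 (mod 7).
    Reduce coefficients mod 7: 5·t ≡ 0 (mod 7).
    The inverse of 5 mod 7 is 3 (since 5·3 = 15 = 2·7 + 1), so t ≡ 3·0 = 0 ≡ 0 (mod 7).
    Then x = 193 + 264·0 = 193, valid modulo lcm(264, 7) = 1848: x ≡ 193 (mod 1848).
Verify against each original: 193 mod 3 = 1, 193 mod 8 = 1, 193 mod 11 = 6, 193 mod 7 = 4.

x ≡ 193 (mod 1848).


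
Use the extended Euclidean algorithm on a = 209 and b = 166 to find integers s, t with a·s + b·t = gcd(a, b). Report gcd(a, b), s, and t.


Euclidean algorithm on (209, 166) — divide until remainder is 0:
  209 = 1 · 166 + 43
  166 = 3 · 43 + 37
  43 = 1 · 37 + 6
  37 = 6 · 6 + 1
  6 = 6 · 1 + 0
gcd(209, 166) = 1.
Track Bezout coefficients alongside the remainders: start with r₀ = 209 = a·1 + b·0 (s = 1, t = 0) and r₁ = 166 = a·0 + b·1 (s = 0, t = 1); each new remainder r_{k+1} = r_{k-1} − q_k·r_k inherits s_{k+1} = s_{k-1} − q_k·s_k, t_{k+1} = t_{k-1} − q_k·t_k, so r_k = a·s_k + b·t_k at every step:
  q = 1: r = 43, s = 1 − 1·0 = 1, t = 0 − 1·1 = -1  (check: 209·1 + 166·(-1) = 43)
  q = 3: r = 37, s = 0 − 3·1 = -3, t = 1 − 3·(-1) = 4  (check: 209·(-3) + 166·4 = 37)
  q = 1: r = 6, s = 1 − 1·(-3) = 4, t = -1 − 1·4 = -5  (check: 209·4 + 166·(-5) = 6)
  q = 6: r = 1, s = -3 − 6·4 = -27, t = 4 − 6·(-5) = 34  (check: 209·(-27) + 166·34 = 1)
The row with r = 1 (the gcd) gives the Bezout coefficients s = -27, t = 34.
Result: 209 · (-27) + 166 · (34) = 1.

gcd(209, 166) = 1; s = -27, t = 34 (check: 209·(-27) + 166·34 = 1).


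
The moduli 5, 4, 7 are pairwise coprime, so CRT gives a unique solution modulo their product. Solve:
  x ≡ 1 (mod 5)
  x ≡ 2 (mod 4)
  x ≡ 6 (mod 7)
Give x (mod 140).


Moduli 5, 4, 7 are pairwise coprime; by CRT there is a unique solution modulo M = 5 · 4 · 7 = 140.
Solve pairwise, accumulating the modulus:
  Start with x ≡ 1 (mod 5).
  Combine with x ≡ 2 (mod 4): since gcd(5, 4) = 1, we get a unique residue mod 20.
    Write x = 1 + 5·t and substitute into x ≡ 2 (mod 4): 5·t ≡ 2 − 1 = 1 (mod 4).
    Reduce coefficients mod 4: 1·t ≡ 1 (mod 4).
    So t ≡ 1 (mod 4).
    Then x = 1 + 5·1 = 6, valid modulo lcm(5, 4) = 20: x ≡ 6 (mod 20).
  Combine with x ≡ 6 (mod 7): since gcd(20, 7) = 1, we get a unique residue mod 140.
    Write x = 6 + 20·t and substitute into x ≡ 6 (mod 7): 20·t ≡ 6 − 6 = 0 (mod 7).
    Reduce coefficients mod 7: 6·t ≡ 0 (mod 7).
    The inverse of 6 mod 7 is 6 (since 6·6 = 36 = 5·7 + 1), so t ≡ 6·0 = 0 ≡ 0 (mod 7).
    Then x = 6 + 20·0 = 6, valid modulo lcm(20, 7) = 140: x ≡ 6 (mod 140).
Verify: 6 mod 5 = 1 ✓, 6 mod 4 = 2 ✓, 6 mod 7 = 6 ✓.

x ≡ 6 (mod 140).


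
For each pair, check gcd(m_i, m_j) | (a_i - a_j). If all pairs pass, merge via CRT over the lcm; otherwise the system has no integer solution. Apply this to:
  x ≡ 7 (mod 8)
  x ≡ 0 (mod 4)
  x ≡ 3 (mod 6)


Moduli 8, 4, 6 are not pairwise coprime, so CRT works modulo lcm(m_i) when all pairwise compatibility conditions hold.
Pairwise compatibility: gcd(m_i, m_j) must divide a_i - a_j for every pair.
Merge one congruence at a time:
  Start: x ≡ 7 (mod 8).
  Combine with x ≡ 0 (mod 4): gcd(8, 4) = 4, and 0 - 7 = -7 is NOT divisible by 4.
    ⇒ system is inconsistent (no integer solution).

No solution (the system is inconsistent).


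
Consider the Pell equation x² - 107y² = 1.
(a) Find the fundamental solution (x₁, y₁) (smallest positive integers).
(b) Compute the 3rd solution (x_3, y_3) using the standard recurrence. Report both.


Step 1: Find the fundamental solution (x₁, y₁) of x² - 107y² = 1.
  Expand √107 as a continued fraction. a₀ = ⌊√107⌋ = 10; iterate m_{k+1} = d_k·a_k − m_k, d_{k+1} = (107 − m_{k+1}²)/d_k, a_{k+1} = ⌊(a₀ + m_{k+1})/d_{k+1}⌋ (starting m₀ = 0, d₀ = 1), with convergents p_k = a_k·p_{k-1} + p_{k-2}, q_k = a_k·q_{k-1} + q_{k-2} (p₋₁ = 1, q₋₁ = 0):
  k = 0: a₀ = 10; p₀/q₀ = 10/1; p₀² − 107·q₀² = 100 − 107 = -7.
  k = 1: m = 10, d = 7, a = ⌊(10 + 10)/7⌋ = 2; p/q = (2·10 + 1)/(2·1 + 0) = 21/2; p² − 107·q² = 441 − 428 = 13.
  k = 2: m = 4, d = 13, a = ⌊(10 + 4)/13⌋ = 1; p/q = (1·21 + 10)/(1·2 + 1) = 31/3; p² − 107·q² = 961 − 963 = -2.
  k = 3: m = 9, d = 2, a = ⌊(10 + 9)/2⌋ = 9; p/q = (9·31 + 21)/(9·3 + 2) = 300/29; p² − 107·q² = 90000 − 89987 = 13.
  k = 4: m = 9, d = 13, a = ⌊(10 + 9)/13⌋ = 1; p/q = (1·300 + 31)/(1·29 + 3) = 331/32; p² − 107·q² = 109561 − 109568 = -7.
  k = 5: m = 4, d = 7, a = ⌊(10 + 4)/7⌋ = 2; p/q = (2·331 + 300)/(2·32 + 29) = 962/93; p² − 107·q² = 925444 − 925443 = 1.
  The first convergent with p² − 107·q² = 1 gives the fundamental solution (x₁, y₁) = (962, 93).
Step 2: Apply the recurrence (x_{n+1}, y_{n+1}) = (x₁x_n + 107y₁y_n, x₁y_n + y₁x_n) repeatedly.
  From (x_1, y_1) = (962, 93): x_2 = 962·962 + 107·93·93 = 1850887; y_2 = 962·93 + 93·962 = 178932.
  From (x_2, y_2) = (1850887, 178932): x_3 = 962·1850887 + 107·93·178932 = 3561105626; y_3 = 962·178932 + 93·1850887 = 344265075.
Step 3: Verify x_3² - 107·y_3² = 12681473279528851876 - 12681473279528851875 = 1 (should be 1). ✓

(x_1, y_1) = (962, 93); (x_3, y_3) = (3561105626, 344265075).


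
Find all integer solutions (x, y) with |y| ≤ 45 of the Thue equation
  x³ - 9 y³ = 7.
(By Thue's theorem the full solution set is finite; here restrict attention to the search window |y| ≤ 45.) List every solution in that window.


The equation is x³ - 9y³ = 7. For fixed y, x³ = 9·y³ + 7, so a solution requires the RHS to be a perfect cube.
Strategy: iterate y from -45 to 45, compute RHS = 9·y³ + 7, and check whether it is a (positive or negative) perfect cube.
Check small values of y:
  y = 0: RHS = 7 is not a perfect cube.
  y = 1: RHS = 16 is not a perfect cube.
  y = -1: RHS = -2 is not a perfect cube.
  y = 2: RHS = 79 is not a perfect cube.
  y = -2: RHS = -65 is not a perfect cube.
  y = 3: RHS = 250 is not a perfect cube.
  y = -3: RHS = -236 is not a perfect cube.
Continuing the search up to |y| = 45 finds no solutions either.
No (x, y) in the scanned range satisfies the equation.

No integer solutions with |y| ≤ 45.


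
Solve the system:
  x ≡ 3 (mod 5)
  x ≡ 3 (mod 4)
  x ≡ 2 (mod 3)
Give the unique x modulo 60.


Moduli 5, 4, 3 are pairwise coprime; by CRT there is a unique solution modulo M = 5 · 4 · 3 = 60.
Solve pairwise, accumulating the modulus:
  Start with x ≡ 3 (mod 5).
  Combine with x ≡ 3 (mod 4): since gcd(5, 4) = 1, we get a unique residue mod 20.
    Write x = 3 + 5·t and substitute into x ≡ 3 (mod 4): 5·t ≡ 3 − 3 = 0 (mod 4).
    Reduce coefficients mod 4: 1·t ≡ 0 (mod 4).
    So t ≡ 0 (mod 4).
    Then x = 3 + 5·0 = 3, valid modulo lcm(5, 4) = 20: x ≡ 3 (mod 20).
  Combine with x ≡ 2 (mod 3): since gcd(20, 3) = 1, we get a unique residue mod 60.
    Write x = 3 + 20·t and substitute into x ≡ 2 (mod 3): 20·t ≡ 2 − 3 = -1 (mod 3).
    Reduce coefficients mod 3: 2·t ≡ 2 (mod 3).
    The inverse of 2 mod 3 is 2 (since 2·2 = 4 = 1·3 + 1), so t ≡ 2·2 = 4 ≡ 1 (mod 3).
    Then x = 3 + 20·1 = 23, valid modulo lcm(20, 3) = 60: x ≡ 23 (mod 60).
Verify: 23 mod 5 = 3 ✓, 23 mod 4 = 3 ✓, 23 mod 3 = 2 ✓.

x ≡ 23 (mod 60).


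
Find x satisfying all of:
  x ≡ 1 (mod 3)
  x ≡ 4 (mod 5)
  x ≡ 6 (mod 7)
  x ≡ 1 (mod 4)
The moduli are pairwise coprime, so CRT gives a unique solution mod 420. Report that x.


Product of moduli M = 3 · 5 · 7 · 4 = 420.
Merge one congruence at a time:
  Start: x ≡ 1 (mod 3).
  Combine with x ≡ 4 (mod 5); new modulus lcm = 15.
    Write x = 1 + 3·t and substitute into x ≡ 4 (mod 5): 3·t ≡ 4 − 1 = 3 (mod 5).
    The inverse of 3 mod 5 is 2 (since 3·2 = 6 = 1·5 + 1), so t ≡ 2·3 = 6 ≡ 1 (mod 5).
    Then x = 1 + 3·1 = 4, valid modulo lcm(3, 5) = 15: x ≡ 4 (mod 15).
  Combine with x ≡ 6 (mod 7); new modulus lcm = 105.
    Write x = 4 + 15·t and substitute into x ≡ 6 (mod 7): 15·t ≡ 6 − 4 = 2 (mod 7).
    Reduce coefficients mod 7: 1·t ≡ 2 (mod 7).
    So t ≡ 2 (mod 7).
    Then x = 4 + 15·2 = 34, valid modulo lcm(15, 7) = 105: x ≡ 34 (mod 105).
  Combine with x ≡ 1 (mod 4); new modulus lcm = 420.
    Write x = 34 + 105·t and substitute into x ≡ 1 (mod 4): 105·t ≡ 1 − 34 = -33 (mod 4).
    Reduce coefficients mod 4: 1·t ≡ 3 (mod 4).
    So t ≡ 3 (mod 4).
    Then x = 34 + 105·3 = 349, valid modulo lcm(105, 4) = 420: x ≡ 349 (mod 420).
Verify against each original: 349 mod 3 = 1, 349 mod 5 = 4, 349 mod 7 = 6, 349 mod 4 = 1.

x ≡ 349 (mod 420).


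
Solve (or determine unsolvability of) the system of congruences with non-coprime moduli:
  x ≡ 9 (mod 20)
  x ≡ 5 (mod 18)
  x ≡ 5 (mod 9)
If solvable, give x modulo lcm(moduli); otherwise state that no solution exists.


Moduli 20, 18, 9 are not pairwise coprime, so CRT works modulo lcm(m_i) when all pairwise compatibility conditions hold.
Pairwise compatibility: gcd(m_i, m_j) must divide a_i - a_j for every pair.
Merge one congruence at a time:
  Start: x ≡ 9 (mod 20).
  Combine with x ≡ 5 (mod 18): gcd(20, 18) = 2; 5 - 9 = -4, which IS divisible by 2, so compatible.
    Write x = 9 + 20·t and substitute into x ≡ 5 (mod 18): 20·t ≡ 5 − 9 = -4 (mod 18).
    Divide the congruence (and modulus) by g = 2: 10·t ≡ -2 (mod 9).
    Reduce coefficients mod 9: 1·t ≡ 7 (mod 9).
    So t ≡ 7 (mod 9).
    Then x = 9 + 20·7 = 149, valid modulo lcm(20, 18) = 180: x ≡ 149 (mod 180).
  Combine with x ≡ 5 (mod 9): gcd(180, 9) = 9; 5 - 149 = -144, which IS divisible by 9, so compatible.
    Write x = 149 + 180·t and substitute into x ≡ 5 (mod 9): 180·t ≡ 5 − 149 = -144 (mod 9).
    Divide the congruence (and modulus) by g = 9: 20·t ≡ -16 (mod 1).
    Modulo 1 every t works; take t = 0.
    Then x = 149 + 180·0 = 149, valid modulo lcm(180, 9) = 180: x ≡ 149 (mod 180).
Verify: 149 mod 20 = 9, 149 mod 18 = 5, 149 mod 9 = 5.

x ≡ 149 (mod 180).


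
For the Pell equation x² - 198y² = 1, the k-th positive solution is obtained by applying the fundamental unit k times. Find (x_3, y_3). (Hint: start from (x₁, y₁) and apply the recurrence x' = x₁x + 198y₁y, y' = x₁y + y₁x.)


Step 1: Find the fundamental solution (x₁, y₁) of x² - 198y² = 1.
  Expand √198 as a continued fraction. a₀ = ⌊√198⌋ = 14; iterate m_{k+1} = d_k·a_k − m_k, d_{k+1} = (198 − m_{k+1}²)/d_k, a_{k+1} = ⌊(a₀ + m_{k+1})/d_{k+1}⌋ (starting m₀ = 0, d₀ = 1), with convergents p_k = a_k·p_{k-1} + p_{k-2}, q_k = a_k·q_{k-1} + q_{k-2} (p₋₁ = 1, q₋₁ = 0):
  k = 0: a₀ = 14; p₀/q₀ = 14/1; p₀² − 198·q₀² = 196 − 198 = -2.
  k = 1: m = 14, d = 2, a = ⌊(14 + 14)/2⌋ = 14; p/q = (14·14 + 1)/(14·1 + 0) = 197/14; p² − 198·q² = 38809 − 38808 = 1.
  The first convergent with p² − 198·q² = 1 gives the fundamental solution (x₁, y₁) = (197, 14).
Step 2: Apply the recurrence (x_{n+1}, y_{n+1}) = (x₁x_n + 198y₁y_n, x₁y_n + y₁x_n) repeatedly.
  From (x_1, y_1) = (197, 14): x_2 = 197·197 + 198·14·14 = 77617; y_2 = 197·14 + 14·197 = 5516.
  From (x_2, y_2) = (77617, 5516): x_3 = 197·77617 + 198·14·5516 = 30580901; y_3 = 197·5516 + 14·77617 = 2173290.
Step 3: Verify x_3² - 198·y_3² = 935191505971801 - 935191505971800 = 1 (should be 1). ✓

(x_1, y_1) = (197, 14); (x_3, y_3) = (30580901, 2173290).


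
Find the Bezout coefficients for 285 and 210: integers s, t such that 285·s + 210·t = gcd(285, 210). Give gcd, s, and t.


Euclidean algorithm on (285, 210) — divide until remainder is 0:
  285 = 1 · 210 + 75
  210 = 2 · 75 + 60
  75 = 1 · 60 + 15
  60 = 4 · 15 + 0
gcd(285, 210) = 15.
Track Bezout coefficients alongside the remainders: start with r₀ = 285 = a·1 + b·0 (s = 1, t = 0) and r₁ = 210 = a·0 + b·1 (s = 0, t = 1); each new remainder r_{k+1} = r_{k-1} − q_k·r_k inherits s_{k+1} = s_{k-1} − q_k·s_k, t_{k+1} = t_{k-1} − q_k·t_k, so r_k = a·s_k + b·t_k at every step:
  q = 1: r = 75, s = 1 − 1·0 = 1, t = 0 − 1·1 = -1  (check: 285·1 + 210·(-1) = 75)
  q = 2: r = 60, s = 0 − 2·1 = -2, t = 1 − 2·(-1) = 3  (check: 285·(-2) + 210·3 = 60)
  q = 1: r = 15, s = 1 − 1·(-2) = 3, t = -1 − 1·3 = -4  (check: 285·3 + 210·(-4) = 15)
The row with r = 15 (the gcd) gives the Bezout coefficients s = 3, t = -4.
Result: 285 · (3) + 210 · (-4) = 15.

gcd(285, 210) = 15; s = 3, t = -4 (check: 285·3 + 210·(-4) = 15).


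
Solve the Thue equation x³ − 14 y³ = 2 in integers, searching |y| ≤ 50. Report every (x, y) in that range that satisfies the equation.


The equation is x³ - 14y³ = 2. For fixed y, x³ = 14·y³ + 2, so a solution requires the RHS to be a perfect cube.
Strategy: iterate y from -50 to 50, compute RHS = 14·y³ + 2, and check whether it is a (positive or negative) perfect cube.
Check small values of y:
  y = 0: RHS = 2 is not a perfect cube.
  y = 1: RHS = 16 is not a perfect cube.
  y = -1: RHS = -12 is not a perfect cube.
  y = 2: RHS = 114 is not a perfect cube.
  y = -2: RHS = -110 is not a perfect cube.
  y = 3: RHS = 380 is not a perfect cube.
  y = -3: RHS = -376 is not a perfect cube.
Continuing the search up to |y| = 50 finds no solutions either.
No (x, y) in the scanned range satisfies the equation.

No integer solutions with |y| ≤ 50.


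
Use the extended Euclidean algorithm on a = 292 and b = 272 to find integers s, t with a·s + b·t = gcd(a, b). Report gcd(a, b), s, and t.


Euclidean algorithm on (292, 272) — divide until remainder is 0:
  292 = 1 · 272 + 20
  272 = 13 · 20 + 12
  20 = 1 · 12 + 8
  12 = 1 · 8 + 4
  8 = 2 · 4 + 0
gcd(292, 272) = 4.
Track Bezout coefficients alongside the remainders: start with r₀ = 292 = a·1 + b·0 (s = 1, t = 0) and r₁ = 272 = a·0 + b·1 (s = 0, t = 1); each new remainder r_{k+1} = r_{k-1} − q_k·r_k inherits s_{k+1} = s_{k-1} − q_k·s_k, t_{k+1} = t_{k-1} − q_k·t_k, so r_k = a·s_k + b·t_k at every step:
  q = 1: r = 20, s = 1 − 1·0 = 1, t = 0 − 1·1 = -1  (check: 292·1 + 272·(-1) = 20)
  q = 13: r = 12, s = 0 − 13·1 = -13, t = 1 − 13·(-1) = 14  (check: 292·(-13) + 272·14 = 12)
  q = 1: r = 8, s = 1 − 1·(-13) = 14, t = -1 − 1·14 = -15  (check: 292·14 + 272·(-15) = 8)
  q = 1: r = 4, s = -13 − 1·14 = -27, t = 14 − 1·(-15) = 29  (check: 292·(-27) + 272·29 = 4)
The row with r = 4 (the gcd) gives the Bezout coefficients s = -27, t = 29.
Result: 292 · (-27) + 272 · (29) = 4.

gcd(292, 272) = 4; s = -27, t = 29 (check: 292·(-27) + 272·29 = 4).


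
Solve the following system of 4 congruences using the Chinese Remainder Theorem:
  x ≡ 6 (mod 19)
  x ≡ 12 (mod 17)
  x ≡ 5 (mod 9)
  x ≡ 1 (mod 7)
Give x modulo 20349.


Product of moduli M = 19 · 17 · 9 · 7 = 20349.
Merge one congruence at a time:
  Start: x ≡ 6 (mod 19).
  Combine with x ≡ 12 (mod 17); new modulus lcm = 323.
    Write x = 6 + 19·t and substitute into x ≡ 12 (mod 17): 19·t ≡ 12 − 6 = 6 (mod 17).
    Reduce coefficients mod 17: 2·t ≡ 6 (mod 17).
    The inverse of 2 mod 17 is 9 (since 2·9 = 18 = 1·17 + 1), so t ≡ 9·6 = 54 ≡ 3 (mod 17).
    Then x = 6 + 19·3 = 63, valid modulo lcm(19, 17) = 323: x ≡ 63 (mod 323).
  Combine with x ≡ 5 (mod 9); new modulus lcm = 2907.
    Write x = 63 + 323·t and substitute into x ≡ 5 (mod 9): 323·t ≡ 5 − 63 = -58 (mod 9).
    Reduce coefficients mod 9: 8·t ≡ 5 (mod 9).
    The inverse of 8 mod 9 is 8 (since 8·8 = 64 = 7·9 + 1), so t ≡ 8·5 = 40 ≡ 4 (mod 9).
    Then x = 63 + 323·4 = 1355, valid modulo lcm(323, 9) = 2907: x ≡ 1355 (mod 2907).
  Combine with x ≡ 1 (mod 7); new modulus lcm = 20349.
    Write x = 1355 + 2907·t and substitute into x ≡ 1 (mod 7): 2907·t ≡ 1 − 1355 = -1354 (mod 7).
    Reduce coefficients mod 7: 2·t ≡ 4 (mod 7).
    The inverse of 2 mod 7 is 4 (since 2·4 = 8 = 1·7 + 1), so t ≡ 4·4 = 16 ≡ 2 (mod 7).
    Then x = 1355 + 2907·2 = 7169, valid modulo lcm(2907, 7) = 20349: x ≡ 7169 (mod 20349).
Verify against each original: 7169 mod 19 = 6, 7169 mod 17 = 12, 7169 mod 9 = 5, 7169 mod 7 = 1.

x ≡ 7169 (mod 20349).


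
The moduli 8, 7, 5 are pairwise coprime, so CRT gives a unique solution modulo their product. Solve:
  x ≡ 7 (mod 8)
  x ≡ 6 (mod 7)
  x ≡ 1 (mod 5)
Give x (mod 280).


Moduli 8, 7, 5 are pairwise coprime; by CRT there is a unique solution modulo M = 8 · 7 · 5 = 280.
Solve pairwise, accumulating the modulus:
  Start with x ≡ 7 (mod 8).
  Combine with x ≡ 6 (mod 7): since gcd(8, 7) = 1, we get a unique residue mod 56.
    Write x = 7 + 8·t and substitute into x ≡ 6 (mod 7): 8·t ≡ 6 − 7 = -1 (mod 7).
    Reduce coefficients mod 7: 1·t ≡ 6 (mod 7).
    So t ≡ 6 (mod 7).
    Then x = 7 + 8·6 = 55, valid modulo lcm(8, 7) = 56: x ≡ 55 (mod 56).
  Combine with x ≡ 1 (mod 5): since gcd(56, 5) = 1, we get a unique residue mod 280.
    Write x = 55 + 56·t and substitute into x ≡ 1 (mod 5): 56·t ≡ 1 − 55 = -54 (mod 5).
    Reduce coefficients mod 5: 1·t ≡ 1 (mod 5).
    So t ≡ 1 (mod 5).
    Then x = 55 + 56·1 = 111, valid modulo lcm(56, 5) = 280: x ≡ 111 (mod 280).
Verify: 111 mod 8 = 7 ✓, 111 mod 7 = 6 ✓, 111 mod 5 = 1 ✓.

x ≡ 111 (mod 280).


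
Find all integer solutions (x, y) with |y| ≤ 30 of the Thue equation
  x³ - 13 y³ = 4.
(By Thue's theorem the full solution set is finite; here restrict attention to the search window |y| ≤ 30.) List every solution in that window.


The equation is x³ - 13y³ = 4. For fixed y, x³ = 13·y³ + 4, so a solution requires the RHS to be a perfect cube.
Strategy: iterate y from -30 to 30, compute RHS = 13·y³ + 4, and check whether it is a (positive or negative) perfect cube.
Check small values of y:
  y = 0: RHS = 4 is not a perfect cube.
  y = 1: RHS = 17 is not a perfect cube.
  y = -1: RHS = -9 is not a perfect cube.
  y = 2: RHS = 108 is not a perfect cube.
  y = -2: RHS = -100 is not a perfect cube.
  y = 3: RHS = 355 is not a perfect cube.
  y = -3: RHS = -347 is not a perfect cube.
Continuing the search up to |y| = 30 finds no solutions either.
No (x, y) in the scanned range satisfies the equation.

No integer solutions with |y| ≤ 30.


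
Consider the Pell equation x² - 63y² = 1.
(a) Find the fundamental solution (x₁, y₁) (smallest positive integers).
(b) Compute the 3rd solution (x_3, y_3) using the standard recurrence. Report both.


Step 1: Find the fundamental solution (x₁, y₁) of x² - 63y² = 1.
  Expand √63 as a continued fraction. a₀ = ⌊√63⌋ = 7; iterate m_{k+1} = d_k·a_k − m_k, d_{k+1} = (63 − m_{k+1}²)/d_k, a_{k+1} = ⌊(a₀ + m_{k+1})/d_{k+1}⌋ (starting m₀ = 0, d₀ = 1), with convergents p_k = a_k·p_{k-1} + p_{k-2}, q_k = a_k·q_{k-1} + q_{k-2} (p₋₁ = 1, q₋₁ = 0):
  k = 0: a₀ = 7; p₀/q₀ = 7/1; p₀² − 63·q₀² = 49 − 63 = -14.
  k = 1: m = 7, d = 14, a = ⌊(7 + 7)/14⌋ = 1; p/q = (1·7 + 1)/(1·1 + 0) = 8/1; p² − 63·q² = 64 − 63 = 1.
  The first convergent with p² − 63·q² = 1 gives the fundamental solution (x₁, y₁) = (8, 1).
Step 2: Apply the recurrence (x_{n+1}, y_{n+1}) = (x₁x_n + 63y₁y_n, x₁y_n + y₁x_n) repeatedly.
  From (x_1, y_1) = (8, 1): x_2 = 8·8 + 63·1·1 = 127; y_2 = 8·1 + 1·8 = 16.
  From (x_2, y_2) = (127, 16): x_3 = 8·127 + 63·1·16 = 2024; y_3 = 8·16 + 1·127 = 255.
Step 3: Verify x_3² - 63·y_3² = 4096576 - 4096575 = 1 (should be 1). ✓

(x_1, y_1) = (8, 1); (x_3, y_3) = (2024, 255).


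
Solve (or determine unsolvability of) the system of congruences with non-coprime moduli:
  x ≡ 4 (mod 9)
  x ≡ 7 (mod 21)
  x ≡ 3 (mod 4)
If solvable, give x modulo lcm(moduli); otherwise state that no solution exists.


Moduli 9, 21, 4 are not pairwise coprime, so CRT works modulo lcm(m_i) when all pairwise compatibility conditions hold.
Pairwise compatibility: gcd(m_i, m_j) must divide a_i - a_j for every pair.
Merge one congruence at a time:
  Start: x ≡ 4 (mod 9).
  Combine with x ≡ 7 (mod 21): gcd(9, 21) = 3; 7 - 4 = 3, which IS divisible by 3, so compatible.
    Write x = 4 + 9·t and substitute into x ≡ 7 (mod 21): 9·t ≡ 7 − 4 = 3 (mod 21).
    Divide the congruence (and modulus) by g = 3: 3·t ≡ 1 (mod 7).
    The inverse of 3 mod 7 is 5 (since 3·5 = 15 = 2·7 + 1), so t ≡ 5·1 = 5 ≡ 5 (mod 7).
    Then x = 4 + 9·5 = 49, valid modulo lcm(9, 21) = 63: x ≡ 49 (mod 63).
  Combine with x ≡ 3 (mod 4): gcd(63, 4) = 1; 3 - 49 = -46, which IS divisible by 1, so compatible.
    Write x = 49 + 63·t and substitute into x ≡ 3 (mod 4): 63·t ≡ 3 − 49 = -46 (mod 4).
    Reduce coefficients mod 4: 3·t ≡ 2 (mod 4).
    The inverse of 3 mod 4 is 3 (since 3·3 = 9 = 2·4 + 1), so t ≡ 3·2 = 6 ≡ 2 (mod 4).
    Then x = 49 + 63·2 = 175, valid modulo lcm(63, 4) = 252: x ≡ 175 (mod 252).
Verify: 175 mod 9 = 4, 175 mod 21 = 7, 175 mod 4 = 3.

x ≡ 175 (mod 252).


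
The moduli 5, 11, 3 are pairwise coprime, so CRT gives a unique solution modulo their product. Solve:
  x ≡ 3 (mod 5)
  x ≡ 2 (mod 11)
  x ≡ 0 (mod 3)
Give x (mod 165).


Moduli 5, 11, 3 are pairwise coprime; by CRT there is a unique solution modulo M = 5 · 11 · 3 = 165.
Solve pairwise, accumulating the modulus:
  Start with x ≡ 3 (mod 5).
  Combine with x ≡ 2 (mod 11): since gcd(5, 11) = 1, we get a unique residue mod 55.
    Write x = 3 + 5·t and substitute into x ≡ 2 (mod 11): 5·t ≡ 2 − 3 = -1 (mod 11).
    Reduce coefficients mod 11: 5·t ≡ 10 (mod 11).
    The inverse of 5 mod 11 is 9 (since 5·9 = 45 = 4·11 + 1), so t ≡ 9·10 = 90 ≡ 2 (mod 11).
    Then x = 3 + 5·2 = 13, valid modulo lcm(5, 11) = 55: x ≡ 13 (mod 55).
  Combine with x ≡ 0 (mod 3): since gcd(55, 3) = 1, we get a unique residue mod 165.
    Write x = 13 + 55·t and substitute into x ≡ 0 (mod 3): 55·t ≡ 0 − 13 = -13 (mod 3).
    Reduce coefficients mod 3: 1·t ≡ 2 (mod 3).
    So t ≡ 2 (mod 3).
    Then x = 13 + 55·2 = 123, valid modulo lcm(55, 3) = 165: x ≡ 123 (mod 165).
Verify: 123 mod 5 = 3 ✓, 123 mod 11 = 2 ✓, 123 mod 3 = 0 ✓.

x ≡ 123 (mod 165).


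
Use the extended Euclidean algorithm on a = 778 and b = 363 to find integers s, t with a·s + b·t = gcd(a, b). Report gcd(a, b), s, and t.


Euclidean algorithm on (778, 363) — divide until remainder is 0:
  778 = 2 · 363 + 52
  363 = 6 · 52 + 51
  52 = 1 · 51 + 1
  51 = 51 · 1 + 0
gcd(778, 363) = 1.
Track Bezout coefficients alongside the remainders: start with r₀ = 778 = a·1 + b·0 (s = 1, t = 0) and r₁ = 363 = a·0 + b·1 (s = 0, t = 1); each new remainder r_{k+1} = r_{k-1} − q_k·r_k inherits s_{k+1} = s_{k-1} − q_k·s_k, t_{k+1} = t_{k-1} − q_k·t_k, so r_k = a·s_k + b·t_k at every step:
  q = 2: r = 52, s = 1 − 2·0 = 1, t = 0 − 2·1 = -2  (check: 778·1 + 363·(-2) = 52)
  q = 6: r = 51, s = 0 − 6·1 = -6, t = 1 − 6·(-2) = 13  (check: 778·(-6) + 363·13 = 51)
  q = 1: r = 1, s = 1 − 1·(-6) = 7, t = -2 − 1·13 = -15  (check: 778·7 + 363·(-15) = 1)
The row with r = 1 (the gcd) gives the Bezout coefficients s = 7, t = -15.
Result: 778 · (7) + 363 · (-15) = 1.

gcd(778, 363) = 1; s = 7, t = -15 (check: 778·7 + 363·(-15) = 1).


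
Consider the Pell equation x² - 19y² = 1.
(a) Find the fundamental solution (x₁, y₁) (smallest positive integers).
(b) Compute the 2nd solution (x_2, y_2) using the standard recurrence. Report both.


Step 1: Find the fundamental solution (x₁, y₁) of x² - 19y² = 1.
  Expand √19 as a continued fraction. a₀ = ⌊√19⌋ = 4; iterate m_{k+1} = d_k·a_k − m_k, d_{k+1} = (19 − m_{k+1}²)/d_k, a_{k+1} = ⌊(a₀ + m_{k+1})/d_{k+1}⌋ (starting m₀ = 0, d₀ = 1), with convergents p_k = a_k·p_{k-1} + p_{k-2}, q_k = a_k·q_{k-1} + q_{k-2} (p₋₁ = 1, q₋₁ = 0):
  k = 0: a₀ = 4; p₀/q₀ = 4/1; p₀² − 19·q₀² = 16 − 19 = -3.
  k = 1: m = 4, d = 3, a = ⌊(4 + 4)/3⌋ = 2; p/q = (2·4 + 1)/(2·1 + 0) = 9/2; p² − 19·q² = 81 − 76 = 5.
  k = 2: m = 2, d = 5, a = ⌊(4 + 2)/5⌋ = 1; p/q = (1·9 + 4)/(1·2 + 1) = 13/3; p² − 19·q² = 169 − 171 = -2.
  k = 3: m = 3, d = 2, a = ⌊(4 + 3)/2⌋ = 3; p/q = (3·13 + 9)/(3·3 + 2) = 48/11; p² − 19·q² = 2304 − 2299 = 5.
  k = 4: m = 3, d = 5, a = ⌊(4 + 3)/5⌋ = 1; p/q = (1·48 + 13)/(1·11 + 3) = 61/14; p² − 19·q² = 3721 − 3724 = -3.
  k = 5: m = 2, d = 3, a = ⌊(4 + 2)/3⌋ = 2; p/q = (2·61 + 48)/(2·14 + 11) = 170/39; p² − 19·q² = 28900 − 28899 = 1.
  The first convergent with p² − 19·q² = 1 gives the fundamental solution (x₁, y₁) = (170, 39).
Step 2: Apply the recurrence (x_{n+1}, y_{n+1}) = (x₁x_n + 19y₁y_n, x₁y_n + y₁x_n) repeatedly.
  From (x_1, y_1) = (170, 39): x_2 = 170·170 + 19·39·39 = 57799; y_2 = 170·39 + 39·170 = 13260.
Step 3: Verify x_2² - 19·y_2² = 3340724401 - 3340724400 = 1 (should be 1). ✓

(x_1, y_1) = (170, 39); (x_2, y_2) = (57799, 13260).


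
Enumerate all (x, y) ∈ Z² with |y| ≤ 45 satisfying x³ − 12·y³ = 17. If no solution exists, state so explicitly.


The equation is x³ - 12y³ = 17. For fixed y, x³ = 12·y³ + 17, so a solution requires the RHS to be a perfect cube.
Strategy: iterate y from -45 to 45, compute RHS = 12·y³ + 17, and check whether it is a (positive or negative) perfect cube.
Check small values of y:
  y = 0: RHS = 17 is not a perfect cube.
  y = 1: RHS = 29 is not a perfect cube.
  y = -1: RHS = 5 is not a perfect cube.
  y = 2: RHS = 113 is not a perfect cube.
  y = -2: RHS = -79 is not a perfect cube.
  y = 3: RHS = 341 is not a perfect cube.
  y = -3: RHS = -307 is not a perfect cube.
Continuing the search up to |y| = 45 finds no solutions either.
No (x, y) in the scanned range satisfies the equation.

No integer solutions with |y| ≤ 45.
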